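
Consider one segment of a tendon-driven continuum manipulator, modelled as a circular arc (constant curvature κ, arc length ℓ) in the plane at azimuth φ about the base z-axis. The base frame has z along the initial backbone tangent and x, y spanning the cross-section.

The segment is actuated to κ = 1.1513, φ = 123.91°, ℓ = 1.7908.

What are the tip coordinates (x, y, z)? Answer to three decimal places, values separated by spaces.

-0.713 1.061 0.766

θ = κ·ℓ = 1.1513 × 1.7908 = 2.06175 rad
ρ = (1 − cos θ)/κ = (1 − -0.47147)/1.1513 = 1.27809
z = sin θ / κ = 0.88188/1.1513 = 0.76599
x = ρ cos φ = 1.27809 × cos(123.91°) = -0.71303
y = ρ sin φ = 1.27809 × sin(123.91°) = 1.06071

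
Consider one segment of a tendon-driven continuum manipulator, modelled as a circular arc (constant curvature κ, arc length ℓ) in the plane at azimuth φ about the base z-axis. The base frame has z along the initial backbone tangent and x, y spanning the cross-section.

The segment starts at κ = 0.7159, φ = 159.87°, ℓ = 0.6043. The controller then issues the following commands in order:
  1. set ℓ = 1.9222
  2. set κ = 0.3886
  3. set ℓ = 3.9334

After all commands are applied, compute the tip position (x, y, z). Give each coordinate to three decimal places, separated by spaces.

initial: κ=0.7159, φ=159.87°, ℓ=0.6043
cmd 1: set ℓ=1.9222 → (κ,φ,ℓ)=(0.7159,159.87°,1.9222) → tip=(-1.0578,0.3877,1.3705)
cmd 2: set κ=0.3886 → (κ,φ,ℓ)=(0.3886,159.87°,1.9222) → tip=(-0.6433,0.2358,1.7484)
cmd 3: set ℓ=3.9334 → (κ,φ,ℓ)=(0.3886,159.87°,3.9334) → tip=(-2.3140,0.8482,2.5710)

-2.314 0.848 2.571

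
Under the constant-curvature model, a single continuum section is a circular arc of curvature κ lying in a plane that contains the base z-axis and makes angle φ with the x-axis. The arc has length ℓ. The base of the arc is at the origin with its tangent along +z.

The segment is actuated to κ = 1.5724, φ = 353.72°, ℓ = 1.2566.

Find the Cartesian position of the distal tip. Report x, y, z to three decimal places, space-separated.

θ = κ·ℓ = 1.5724 × 1.2566 = 1.97588 rad
ρ = (1 − cos θ)/κ = (1 − -0.39409)/1.5724 = 0.88660
z = sin θ / κ = 0.91907/1.5724 = 0.58450
x = ρ cos φ = 0.88660 × cos(353.72°) = 0.88128
y = ρ sin φ = 0.88660 × sin(353.72°) = -0.09698

0.881 -0.097 0.585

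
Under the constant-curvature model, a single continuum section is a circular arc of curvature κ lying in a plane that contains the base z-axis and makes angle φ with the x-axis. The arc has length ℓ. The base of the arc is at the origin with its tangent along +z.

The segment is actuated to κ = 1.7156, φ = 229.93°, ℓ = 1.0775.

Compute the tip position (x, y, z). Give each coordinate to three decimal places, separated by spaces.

θ = κ·ℓ = 1.7156 × 1.0775 = 1.84856 rad
ρ = (1 − cos θ)/κ = (1 − -0.27420)/1.7156 = 0.74272
z = sin θ / κ = 0.96167/1.7156 = 0.56055
x = ρ cos φ = 0.74272 × cos(229.93°) = -0.47810
y = ρ sin φ = 0.74272 × sin(229.93°) = -0.56837

-0.478 -0.568 0.561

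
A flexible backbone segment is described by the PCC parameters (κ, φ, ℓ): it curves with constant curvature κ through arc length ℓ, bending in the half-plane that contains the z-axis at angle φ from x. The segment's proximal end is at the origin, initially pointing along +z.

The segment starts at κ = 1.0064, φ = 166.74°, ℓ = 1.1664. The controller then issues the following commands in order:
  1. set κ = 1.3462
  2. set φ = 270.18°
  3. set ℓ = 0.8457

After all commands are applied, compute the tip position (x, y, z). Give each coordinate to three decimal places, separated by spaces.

0.001 -0.432 0.674

initial: κ=1.0064, φ=166.74°, ℓ=1.1664
cmd 1: set κ=1.3462 → (κ,φ,ℓ)=(1.3462,166.74°,1.1664) → tip=(-0.7226,0.1703,0.7428)
cmd 2: set φ=270.18° → (κ,φ,ℓ)=(1.3462,270.18°,1.1664) → tip=(0.0023,-0.7424,0.7428)
cmd 3: set ℓ=0.8457 → (κ,φ,ℓ)=(1.3462,270.18°,0.8457) → tip=(0.0014,-0.4316,0.6745)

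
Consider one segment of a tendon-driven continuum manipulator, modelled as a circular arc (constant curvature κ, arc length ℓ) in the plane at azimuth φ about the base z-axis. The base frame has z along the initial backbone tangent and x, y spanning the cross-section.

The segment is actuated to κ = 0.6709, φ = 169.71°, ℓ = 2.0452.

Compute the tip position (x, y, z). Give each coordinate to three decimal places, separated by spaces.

-1.177 0.214 1.461

θ = κ·ℓ = 0.6709 × 2.0452 = 1.37212 rad
ρ = (1 − cos θ)/κ = (1 − 0.19737)/0.6709 = 1.19635
z = sin θ / κ = 0.98033/0.6709 = 1.46122
x = ρ cos φ = 1.19635 × cos(169.71°) = -1.17711
y = ρ sin φ = 1.19635 × sin(169.71°) = 0.21370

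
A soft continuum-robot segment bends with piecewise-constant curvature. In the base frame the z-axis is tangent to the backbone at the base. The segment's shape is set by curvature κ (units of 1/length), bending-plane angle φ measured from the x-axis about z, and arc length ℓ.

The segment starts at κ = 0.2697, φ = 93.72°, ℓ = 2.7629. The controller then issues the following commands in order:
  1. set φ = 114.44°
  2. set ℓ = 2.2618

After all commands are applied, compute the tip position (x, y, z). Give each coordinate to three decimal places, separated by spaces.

-0.277 0.609 2.124

initial: κ=0.2697, φ=93.72°, ℓ=2.7629
cmd 1: set φ=114.44° → (κ,φ,ℓ)=(0.2697,114.44°,2.7629) → tip=(-0.4066,0.8946,2.5142)
cmd 2: set ℓ=2.2618 → (κ,φ,ℓ)=(0.2697,114.44°,2.2618) → tip=(-0.2767,0.6088,2.1241)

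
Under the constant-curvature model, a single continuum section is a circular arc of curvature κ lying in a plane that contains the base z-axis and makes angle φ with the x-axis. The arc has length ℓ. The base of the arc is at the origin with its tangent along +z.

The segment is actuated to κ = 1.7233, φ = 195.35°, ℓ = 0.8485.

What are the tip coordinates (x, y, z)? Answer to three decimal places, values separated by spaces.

-0.499 -0.137 0.577

θ = κ·ℓ = 1.7233 × 0.8485 = 1.46222 rad
ρ = (1 − cos θ)/κ = (1 − 0.10836)/1.7233 = 0.51740
z = sin θ / κ = 0.99411/1.7233 = 0.57686
x = ρ cos φ = 0.51740 × cos(195.35°) = -0.49894
y = ρ sin φ = 0.51740 × sin(195.35°) = -0.13696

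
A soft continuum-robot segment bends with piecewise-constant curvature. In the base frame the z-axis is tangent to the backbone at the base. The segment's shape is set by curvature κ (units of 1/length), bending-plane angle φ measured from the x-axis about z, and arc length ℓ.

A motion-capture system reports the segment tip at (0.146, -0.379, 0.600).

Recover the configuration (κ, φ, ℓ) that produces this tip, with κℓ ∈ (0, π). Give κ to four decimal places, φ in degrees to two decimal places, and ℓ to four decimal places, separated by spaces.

ρ = √(x²+y²) = √(0.146² + -0.379²) = 0.40615
φ = atan2(y, x) mod 360° = atan2(-0.379, 0.146) = 291.0679°
|p|² = ρ² + z² = 0.40615² + 0.600² = 0.52496
κ = 2ρ / |p|² = 2×0.40615 / 0.52496 = 1.54736
θ = 2·atan2(ρ, z) = 2·atan2(0.40615, 0.600) = 1.19013 rad
ℓ = θ/κ = 1.19013/1.54736 = 0.76913

1.5474 291.07 0.7691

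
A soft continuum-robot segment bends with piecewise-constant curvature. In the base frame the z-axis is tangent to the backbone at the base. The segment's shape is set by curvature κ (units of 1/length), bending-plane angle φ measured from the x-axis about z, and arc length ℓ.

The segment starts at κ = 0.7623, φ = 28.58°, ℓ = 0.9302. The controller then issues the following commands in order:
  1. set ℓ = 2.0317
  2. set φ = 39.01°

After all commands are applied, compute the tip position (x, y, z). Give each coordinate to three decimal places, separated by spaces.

0.997 0.808 1.312

initial: κ=0.7623, φ=28.58°, ℓ=0.9302
cmd 1: set ℓ=2.0317 → (κ,φ,ℓ)=(0.7623,28.58°,2.0317) → tip=(1.1266,0.6137,1.3115)
cmd 2: set φ=39.01° → (κ,φ,ℓ)=(0.7623,39.01°,2.0317) → tip=(0.9969,0.8075,1.3115)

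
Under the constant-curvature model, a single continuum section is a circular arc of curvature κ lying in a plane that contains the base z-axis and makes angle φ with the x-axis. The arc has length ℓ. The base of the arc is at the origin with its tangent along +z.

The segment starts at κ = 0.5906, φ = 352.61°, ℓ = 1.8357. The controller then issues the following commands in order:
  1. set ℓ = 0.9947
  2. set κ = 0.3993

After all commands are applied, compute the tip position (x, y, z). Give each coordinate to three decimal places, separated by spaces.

initial: κ=0.5906, φ=352.61°, ℓ=1.8357
cmd 1: set ℓ=0.9947 → (κ,φ,ℓ)=(0.5906,352.61°,0.9947) → tip=(0.2815,-0.0365,0.9385)
cmd 2: set κ=0.3993 → (κ,φ,ℓ)=(0.3993,352.61°,0.9947) → tip=(0.1933,-0.0251,0.9688)

0.193 -0.025 0.969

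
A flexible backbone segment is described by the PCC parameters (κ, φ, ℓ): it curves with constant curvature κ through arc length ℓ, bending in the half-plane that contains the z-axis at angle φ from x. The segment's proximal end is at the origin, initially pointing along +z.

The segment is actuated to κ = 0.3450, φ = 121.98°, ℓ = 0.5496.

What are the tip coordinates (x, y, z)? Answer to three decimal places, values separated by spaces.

θ = κ·ℓ = 0.3450 × 0.5496 = 0.18961 rad
ρ = (1 − cos θ)/κ = (1 − 0.98208)/0.3450 = 0.05195
z = sin θ / κ = 0.18848/0.3450 = 0.54631
x = ρ cos φ = 0.05195 × cos(121.98°) = -0.02751
y = ρ sin φ = 0.05195 × sin(121.98°) = 0.04407

-0.028 0.044 0.546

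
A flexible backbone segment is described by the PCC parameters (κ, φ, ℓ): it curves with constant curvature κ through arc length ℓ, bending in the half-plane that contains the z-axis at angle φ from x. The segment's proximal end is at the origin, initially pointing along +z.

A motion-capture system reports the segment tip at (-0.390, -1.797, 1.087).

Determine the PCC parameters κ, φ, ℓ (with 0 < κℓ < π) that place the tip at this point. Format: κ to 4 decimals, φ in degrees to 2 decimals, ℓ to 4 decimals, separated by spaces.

0.8060 257.76 2.5730

ρ = √(x²+y²) = √(-0.390² + -1.797²) = 1.83883
φ = atan2(y, x) mod 360° = atan2(-1.797, -0.390) = 257.7551°
|p|² = ρ² + z² = 1.83883² + 1.087² = 4.56288
κ = 2ρ / |p|² = 2×1.83883 / 4.56288 = 0.80600
θ = 2·atan2(ρ, z) = 2·atan2(1.83883, 1.087) = 2.07384 rad
ℓ = θ/κ = 2.07384/0.80600 = 2.57301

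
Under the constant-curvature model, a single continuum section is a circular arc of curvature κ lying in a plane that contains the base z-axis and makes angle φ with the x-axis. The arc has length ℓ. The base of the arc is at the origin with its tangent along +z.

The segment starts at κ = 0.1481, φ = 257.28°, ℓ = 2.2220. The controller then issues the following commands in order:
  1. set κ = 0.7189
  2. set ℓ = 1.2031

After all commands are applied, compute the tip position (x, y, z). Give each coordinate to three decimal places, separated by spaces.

initial: κ=0.1481, φ=257.28°, ℓ=2.2220
cmd 1: set κ=0.7189 → (κ,φ,ℓ)=(0.7189,257.28°,2.2220) → tip=(-0.3144,-1.3930,1.3905)
cmd 2: set ℓ=1.2031 → (κ,φ,ℓ)=(0.7189,257.28°,1.2031) → tip=(-0.1076,-0.4767,1.0586)

-0.108 -0.477 1.059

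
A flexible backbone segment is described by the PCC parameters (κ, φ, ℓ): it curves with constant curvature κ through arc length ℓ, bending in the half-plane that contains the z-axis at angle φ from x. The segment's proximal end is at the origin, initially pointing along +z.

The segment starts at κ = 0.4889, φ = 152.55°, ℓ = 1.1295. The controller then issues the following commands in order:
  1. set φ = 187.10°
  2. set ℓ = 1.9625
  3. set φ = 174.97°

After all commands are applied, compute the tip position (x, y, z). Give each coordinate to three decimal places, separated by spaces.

-0.868 0.076 1.675

initial: κ=0.4889, φ=152.55°, ℓ=1.1295
cmd 1: set φ=187.10° → (κ,φ,ℓ)=(0.4889,187.10°,1.1295) → tip=(-0.3017,-0.0376,1.0730)
cmd 2: set ℓ=1.9625 → (κ,φ,ℓ)=(0.4889,187.10°,1.9625) → tip=(-0.8647,-0.1077,1.6750)
cmd 3: set φ=174.97° → (κ,φ,ℓ)=(0.4889,174.97°,1.9625) → tip=(-0.8681,0.0764,1.6750)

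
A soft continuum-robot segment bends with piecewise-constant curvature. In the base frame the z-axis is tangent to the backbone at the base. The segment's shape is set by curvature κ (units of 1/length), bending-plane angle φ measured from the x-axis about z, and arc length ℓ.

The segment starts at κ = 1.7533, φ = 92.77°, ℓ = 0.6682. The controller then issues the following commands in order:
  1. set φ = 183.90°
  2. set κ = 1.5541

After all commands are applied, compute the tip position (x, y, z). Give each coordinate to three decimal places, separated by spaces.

initial: κ=1.7533, φ=92.77°, ℓ=0.6682
cmd 1: set φ=183.90° → (κ,φ,ℓ)=(1.7533,183.90°,0.6682) → tip=(-0.3478,-0.0237,0.5255)
cmd 2: set κ=1.5541 → (κ,φ,ℓ)=(1.5541,183.90°,0.6682) → tip=(-0.3161,-0.0216,0.5544)

-0.316 -0.022 0.554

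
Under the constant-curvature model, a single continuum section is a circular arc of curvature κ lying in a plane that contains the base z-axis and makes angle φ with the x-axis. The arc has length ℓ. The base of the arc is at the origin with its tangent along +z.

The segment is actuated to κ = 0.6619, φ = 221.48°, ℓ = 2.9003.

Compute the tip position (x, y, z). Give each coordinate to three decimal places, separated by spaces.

-1.519 -1.343 1.420

θ = κ·ℓ = 0.6619 × 2.9003 = 1.91971 rad
ρ = (1 − cos θ)/κ = (1 − -0.34188)/0.6619 = 2.02731
z = sin θ / κ = 0.93975/0.6619 = 1.41977
x = ρ cos φ = 2.02731 × cos(221.48°) = -1.51883
y = ρ sin φ = 2.02731 × sin(221.48°) = -1.34281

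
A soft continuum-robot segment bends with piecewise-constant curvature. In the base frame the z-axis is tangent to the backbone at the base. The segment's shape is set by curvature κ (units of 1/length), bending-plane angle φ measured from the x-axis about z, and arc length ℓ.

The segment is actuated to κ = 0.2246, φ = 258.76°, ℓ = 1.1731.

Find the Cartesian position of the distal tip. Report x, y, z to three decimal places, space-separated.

θ = κ·ℓ = 0.2246 × 1.1731 = 0.26348 rad
ρ = (1 − cos θ)/κ = (1 − 0.96549)/0.2246 = 0.15365
z = sin θ / κ = 0.26044/0.2246 = 1.15957
x = ρ cos φ = 0.15365 × cos(258.76°) = -0.02995
y = ρ sin φ = 0.15365 × sin(258.76°) = -0.15070

-0.030 -0.151 1.160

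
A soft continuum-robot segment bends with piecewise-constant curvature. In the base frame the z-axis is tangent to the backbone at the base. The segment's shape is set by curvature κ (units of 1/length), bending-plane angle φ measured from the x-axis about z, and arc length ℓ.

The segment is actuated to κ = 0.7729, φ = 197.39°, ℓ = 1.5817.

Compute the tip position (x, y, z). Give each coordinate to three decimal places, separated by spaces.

θ = κ·ℓ = 0.7729 × 1.5817 = 1.22250 rad
ρ = (1 − cos θ)/κ = (1 − 0.34130)/0.7729 = 0.85224
z = sin θ / κ = 0.93995/0.7729 = 1.21614
x = ρ cos φ = 0.85224 × cos(197.39°) = -0.81329
y = ρ sin φ = 0.85224 × sin(197.39°) = -0.25471

-0.813 -0.255 1.216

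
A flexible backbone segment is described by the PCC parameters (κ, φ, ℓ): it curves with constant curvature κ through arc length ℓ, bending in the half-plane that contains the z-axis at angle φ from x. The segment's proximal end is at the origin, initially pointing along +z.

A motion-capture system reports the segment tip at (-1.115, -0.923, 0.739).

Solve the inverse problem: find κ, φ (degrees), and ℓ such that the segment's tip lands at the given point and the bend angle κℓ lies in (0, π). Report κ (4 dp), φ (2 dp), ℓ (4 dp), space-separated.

ρ = √(x²+y²) = √(-1.115² + -0.923²) = 1.44746
φ = atan2(y, x) mod 360° = atan2(-0.923, -1.115) = 219.6180°
|p|² = ρ² + z² = 1.44746² + 0.739² = 2.64128
κ = 2ρ / |p|² = 2×1.44746 / 2.64128 = 1.09603
θ = 2·atan2(ρ, z) = 2·atan2(1.44746, 0.739) = 2.19749 rad
ℓ = θ/κ = 2.19749/1.09603 = 2.00495

1.0960 219.62 2.0049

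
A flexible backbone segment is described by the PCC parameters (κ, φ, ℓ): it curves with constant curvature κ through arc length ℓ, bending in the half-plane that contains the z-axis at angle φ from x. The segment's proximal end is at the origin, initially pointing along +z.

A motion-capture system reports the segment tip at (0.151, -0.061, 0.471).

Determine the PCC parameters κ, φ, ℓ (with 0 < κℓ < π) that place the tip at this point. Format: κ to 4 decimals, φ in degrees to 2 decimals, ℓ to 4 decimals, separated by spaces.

ρ = √(x²+y²) = √(0.151² + -0.061²) = 0.16286
φ = atan2(y, x) mod 360° = atan2(-0.061, 0.151) = 338.0026°
|p|² = ρ² + z² = 0.16286² + 0.471² = 0.24836
κ = 2ρ / |p|² = 2×0.16286 / 0.24836 = 1.31143
θ = 2·atan2(ρ, z) = 2·atan2(0.16286, 0.471) = 0.66580 rad
ℓ = θ/κ = 0.66580/1.31143 = 0.50769

1.3114 338.00 0.5077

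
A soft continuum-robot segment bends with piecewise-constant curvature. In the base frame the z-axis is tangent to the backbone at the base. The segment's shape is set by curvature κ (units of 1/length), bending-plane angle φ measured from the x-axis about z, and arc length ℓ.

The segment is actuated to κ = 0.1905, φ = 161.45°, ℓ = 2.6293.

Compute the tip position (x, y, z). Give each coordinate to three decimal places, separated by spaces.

θ = κ·ℓ = 0.1905 × 2.6293 = 0.50088 rad
ρ = (1 − cos θ)/κ = (1 − 0.87716)/0.1905 = 0.64483
z = sin θ / κ = 0.48020/0.1905 = 2.52073
x = ρ cos φ = 0.64483 × cos(161.45°) = -0.61133
y = ρ sin φ = 0.64483 × sin(161.45°) = 0.20514

-0.611 0.205 2.521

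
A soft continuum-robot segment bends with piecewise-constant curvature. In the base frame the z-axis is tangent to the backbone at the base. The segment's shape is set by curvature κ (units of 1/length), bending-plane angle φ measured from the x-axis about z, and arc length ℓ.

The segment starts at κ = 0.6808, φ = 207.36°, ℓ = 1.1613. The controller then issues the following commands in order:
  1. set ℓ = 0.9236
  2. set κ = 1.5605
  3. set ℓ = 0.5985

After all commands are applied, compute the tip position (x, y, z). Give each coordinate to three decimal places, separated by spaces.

-0.231 -0.119 0.515

initial: κ=0.6808, φ=207.36°, ℓ=1.1613
cmd 1: set ℓ=0.9236 → (κ,φ,ℓ)=(0.6808,207.36°,0.9236) → tip=(-0.2495,-0.1291,0.8639)
cmd 2: set κ=1.5605 → (κ,φ,ℓ)=(1.5605,207.36°,0.9236) → tip=(-0.4956,-0.2565,0.6355)
cmd 3: set ℓ=0.5985 → (κ,φ,ℓ)=(1.5605,207.36°,0.5985) → tip=(-0.2307,-0.1194,0.5152)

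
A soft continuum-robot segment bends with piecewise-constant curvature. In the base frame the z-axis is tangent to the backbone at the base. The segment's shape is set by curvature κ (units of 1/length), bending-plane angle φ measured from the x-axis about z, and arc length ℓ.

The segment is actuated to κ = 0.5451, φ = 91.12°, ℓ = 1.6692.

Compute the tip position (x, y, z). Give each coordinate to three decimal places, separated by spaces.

-0.014 0.708 1.448

θ = κ·ℓ = 0.5451 × 1.6692 = 0.90988 rad
ρ = (1 − cos θ)/κ = (1 − 0.61384)/0.5451 = 0.70842
z = sin θ / κ = 0.78943/0.5451 = 1.44823
x = ρ cos φ = 0.70842 × cos(91.12°) = -0.01385
y = ρ sin φ = 0.70842 × sin(91.12°) = 0.70829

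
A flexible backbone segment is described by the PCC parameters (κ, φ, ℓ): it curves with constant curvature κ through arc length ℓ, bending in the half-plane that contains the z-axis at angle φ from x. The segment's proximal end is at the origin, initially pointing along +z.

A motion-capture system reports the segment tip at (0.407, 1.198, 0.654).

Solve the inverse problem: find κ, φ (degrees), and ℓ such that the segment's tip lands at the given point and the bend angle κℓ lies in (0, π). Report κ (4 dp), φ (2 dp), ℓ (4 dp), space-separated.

1.2474 71.24 1.7536

ρ = √(x²+y²) = √(0.407² + 1.198²) = 1.26525
φ = atan2(y, x) mod 360° = atan2(1.198, 0.407) = 71.2357°
|p|² = ρ² + z² = 1.26525² + 0.654² = 2.02857
κ = 2ρ / |p|² = 2×1.26525 / 2.02857 = 1.24743
θ = 2·atan2(ρ, z) = 2·atan2(1.26525, 0.654) = 2.18745 rad
ℓ = θ/κ = 2.18745/1.24743 = 1.75357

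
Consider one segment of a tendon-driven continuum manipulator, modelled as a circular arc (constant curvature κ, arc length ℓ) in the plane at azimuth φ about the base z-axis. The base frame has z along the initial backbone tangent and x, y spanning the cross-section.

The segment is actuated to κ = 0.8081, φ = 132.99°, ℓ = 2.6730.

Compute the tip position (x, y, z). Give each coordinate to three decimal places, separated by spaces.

-1.313 1.408 1.029

θ = κ·ℓ = 0.8081 × 2.6730 = 2.16005 rad
ρ = (1 − cos θ)/κ = (1 − -0.55574)/0.8081 = 1.92518
z = sin θ / κ = 0.83135/0.8081 = 1.02878
x = ρ cos φ = 1.92518 × cos(132.99°) = -1.31273
y = ρ sin φ = 1.92518 × sin(132.99°) = 1.40822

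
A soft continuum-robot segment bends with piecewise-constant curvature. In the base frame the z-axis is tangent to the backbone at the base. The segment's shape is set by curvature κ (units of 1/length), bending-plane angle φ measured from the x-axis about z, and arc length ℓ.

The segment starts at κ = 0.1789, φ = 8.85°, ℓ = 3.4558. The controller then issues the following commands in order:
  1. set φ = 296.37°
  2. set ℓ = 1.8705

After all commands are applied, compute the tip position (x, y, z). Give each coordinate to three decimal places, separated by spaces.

initial: κ=0.1789, φ=8.85°, ℓ=3.4558
cmd 1: set φ=296.37° → (κ,φ,ℓ)=(0.1789,296.37°,3.4558) → tip=(0.4596,-0.9270,3.2398)
cmd 2: set ℓ=1.8705 → (κ,φ,ℓ)=(0.1789,296.37°,1.8705) → tip=(0.1377,-0.2778,1.8358)

0.138 -0.278 1.836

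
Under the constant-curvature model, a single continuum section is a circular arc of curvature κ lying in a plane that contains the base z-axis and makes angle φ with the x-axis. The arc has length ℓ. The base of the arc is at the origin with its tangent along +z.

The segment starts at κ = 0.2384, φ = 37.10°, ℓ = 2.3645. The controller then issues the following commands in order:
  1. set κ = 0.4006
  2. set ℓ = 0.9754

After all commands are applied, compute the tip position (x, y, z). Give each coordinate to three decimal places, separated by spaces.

initial: κ=0.2384, φ=37.10°, ℓ=2.3645
cmd 1: set κ=0.4006 → (κ,φ,ℓ)=(0.4006,37.10°,2.3645) → tip=(0.8284,0.6265,2.0264)
cmd 2: set ℓ=0.9754 → (κ,φ,ℓ)=(0.4006,37.10°,0.9754) → tip=(0.1501,0.1135,0.9508)

0.150 0.113 0.951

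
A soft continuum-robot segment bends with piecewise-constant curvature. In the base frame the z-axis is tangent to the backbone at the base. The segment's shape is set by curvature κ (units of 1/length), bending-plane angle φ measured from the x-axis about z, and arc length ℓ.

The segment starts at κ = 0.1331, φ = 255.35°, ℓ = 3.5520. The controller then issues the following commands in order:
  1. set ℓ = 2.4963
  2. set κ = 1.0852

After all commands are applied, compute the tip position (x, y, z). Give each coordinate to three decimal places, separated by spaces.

initial: κ=0.1331, φ=255.35°, ℓ=3.5520
cmd 1: set ℓ=2.4963 → (κ,φ,ℓ)=(0.1331,255.35°,2.4963) → tip=(-0.1039,-0.3975,2.4506)
cmd 2: set κ=1.0852 → (κ,φ,ℓ)=(1.0852,255.35°,2.4963) → tip=(-0.4446,-1.7009,0.3863)

-0.445 -1.701 0.386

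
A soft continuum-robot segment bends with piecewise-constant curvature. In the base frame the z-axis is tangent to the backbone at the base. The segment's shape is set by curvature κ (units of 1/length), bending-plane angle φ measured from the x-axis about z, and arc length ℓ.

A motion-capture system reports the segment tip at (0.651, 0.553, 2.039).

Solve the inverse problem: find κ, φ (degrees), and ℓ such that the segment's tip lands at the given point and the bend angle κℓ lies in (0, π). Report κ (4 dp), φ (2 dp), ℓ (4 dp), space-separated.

ρ = √(x²+y²) = √(0.651² + 0.553²) = 0.85417
φ = atan2(y, x) mod 360° = atan2(0.553, 0.651) = 40.3466°
|p|² = ρ² + z² = 0.85417² + 2.039² = 4.88713
κ = 2ρ / |p|² = 2×0.85417 / 4.88713 = 0.34956
θ = 2·atan2(ρ, z) = 2·atan2(0.85417, 2.039) = 0.79341 rad
ℓ = θ/κ = 0.79341/0.34956 = 2.26975

0.3496 40.35 2.2698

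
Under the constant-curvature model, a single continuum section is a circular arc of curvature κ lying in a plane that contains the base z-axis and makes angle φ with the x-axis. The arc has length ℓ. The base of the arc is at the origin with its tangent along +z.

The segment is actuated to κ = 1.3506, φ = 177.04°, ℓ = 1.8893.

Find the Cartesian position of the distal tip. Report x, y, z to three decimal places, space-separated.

θ = κ·ℓ = 1.3506 × 1.8893 = 2.55169 rad
ρ = (1 − cos θ)/κ = (1 − -0.83099)/1.3506 = 1.35569
z = sin θ / κ = 0.55628/1.3506 = 0.41188
x = ρ cos φ = 1.35569 × cos(177.04°) = -1.35388
y = ρ sin φ = 1.35569 × sin(177.04°) = 0.07001

-1.354 0.070 0.412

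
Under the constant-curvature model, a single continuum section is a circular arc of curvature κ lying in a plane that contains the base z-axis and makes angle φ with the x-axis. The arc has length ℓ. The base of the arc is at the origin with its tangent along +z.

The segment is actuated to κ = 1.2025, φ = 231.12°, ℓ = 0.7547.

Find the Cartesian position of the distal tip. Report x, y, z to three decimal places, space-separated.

θ = κ·ℓ = 1.2025 × 0.7547 = 0.90753 rad
ρ = (1 − cos θ)/κ = (1 − 0.61570)/1.2025 = 0.31959
z = sin θ / κ = 0.78798/1.2025 = 0.65529
x = ρ cos φ = 0.31959 × cos(231.12°) = -0.20060
y = ρ sin φ = 0.31959 × sin(231.12°) = -0.24879

-0.201 -0.249 0.655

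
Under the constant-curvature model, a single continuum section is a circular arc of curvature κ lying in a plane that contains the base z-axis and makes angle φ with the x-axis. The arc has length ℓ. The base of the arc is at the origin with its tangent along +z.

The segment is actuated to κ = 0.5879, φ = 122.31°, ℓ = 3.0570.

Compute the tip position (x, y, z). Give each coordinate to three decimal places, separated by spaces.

-1.113 1.760 1.658

θ = κ·ℓ = 0.5879 × 3.0570 = 1.79721 rad
ρ = (1 − cos θ)/κ = (1 − -0.22448)/0.5879 = 2.08281
z = sin θ / κ = 0.97448/0.5879 = 1.65756
x = ρ cos φ = 2.08281 × cos(122.31°) = -1.11326
y = ρ sin φ = 2.08281 × sin(122.31°) = 1.76033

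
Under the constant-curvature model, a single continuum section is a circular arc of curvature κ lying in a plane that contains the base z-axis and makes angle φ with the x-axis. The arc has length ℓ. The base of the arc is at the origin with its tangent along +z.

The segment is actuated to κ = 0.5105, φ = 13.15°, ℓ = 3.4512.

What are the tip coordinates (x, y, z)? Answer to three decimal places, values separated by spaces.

θ = κ·ℓ = 0.5105 × 3.4512 = 1.76184 rad
ρ = (1 − cos θ)/κ = (1 − -0.18988)/0.5105 = 2.33082
z = sin θ / κ = 0.98181/0.5105 = 1.92323
x = ρ cos φ = 2.33082 × cos(13.15°) = 2.26970
y = ρ sin φ = 2.33082 × sin(13.15°) = 0.53026

2.270 0.530 1.923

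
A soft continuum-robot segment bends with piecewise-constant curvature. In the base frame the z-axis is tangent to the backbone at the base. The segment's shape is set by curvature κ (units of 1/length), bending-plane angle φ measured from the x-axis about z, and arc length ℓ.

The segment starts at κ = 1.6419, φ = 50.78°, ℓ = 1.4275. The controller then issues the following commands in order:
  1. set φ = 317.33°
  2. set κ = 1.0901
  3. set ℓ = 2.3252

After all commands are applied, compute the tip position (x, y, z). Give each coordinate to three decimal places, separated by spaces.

1.229 -1.132 0.523

initial: κ=1.6419, φ=50.78°, ℓ=1.4275
cmd 1: set φ=317.33° → (κ,φ,ℓ)=(1.6419,317.33°,1.4275) → tip=(0.7605,-0.7011,0.4360)
cmd 2: set κ=1.0901 → (κ,φ,ℓ)=(1.0901,317.33°,1.4275) → tip=(0.6646,-0.6126,0.9172)
cmd 3: set ℓ=2.3252 → (κ,φ,ℓ)=(1.0901,317.33°,2.3252) → tip=(1.2285,-1.1325,0.5232)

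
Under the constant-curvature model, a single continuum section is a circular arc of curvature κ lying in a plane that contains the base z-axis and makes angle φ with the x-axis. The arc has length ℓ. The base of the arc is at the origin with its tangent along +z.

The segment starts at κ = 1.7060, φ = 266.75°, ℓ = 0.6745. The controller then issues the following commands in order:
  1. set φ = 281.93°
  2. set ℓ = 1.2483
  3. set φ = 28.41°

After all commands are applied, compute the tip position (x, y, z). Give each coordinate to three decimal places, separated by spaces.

initial: κ=1.7060, φ=266.75°, ℓ=0.6745
cmd 1: set φ=281.93° → (κ,φ,ℓ)=(1.7060,281.93°,0.6745) → tip=(0.0718,-0.3396,0.5352)
cmd 2: set ℓ=1.2483 → (κ,φ,ℓ)=(1.7060,281.93°,1.2483) → tip=(0.1854,-0.8776,0.4970)
cmd 3: set φ=28.41° → (κ,φ,ℓ)=(1.7060,28.41°,1.2483) → tip=(0.7889,0.4267,0.4970)

0.789 0.427 0.497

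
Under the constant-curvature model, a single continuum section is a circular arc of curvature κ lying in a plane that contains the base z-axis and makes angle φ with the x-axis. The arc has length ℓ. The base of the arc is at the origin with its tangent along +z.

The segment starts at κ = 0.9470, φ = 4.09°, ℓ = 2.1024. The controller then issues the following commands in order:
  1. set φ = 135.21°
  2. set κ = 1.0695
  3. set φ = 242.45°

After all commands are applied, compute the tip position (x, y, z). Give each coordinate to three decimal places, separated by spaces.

-0.704 -1.349 0.728

initial: κ=0.9470, φ=4.09°, ℓ=2.1024
cmd 1: set φ=135.21° → (κ,φ,ℓ)=(0.9470,135.21°,2.1024) → tip=(-1.0551,1.0474,0.9641)
cmd 2: set κ=1.0695 → (κ,φ,ℓ)=(1.0695,135.21°,2.1024) → tip=(-1.0796,1.0718,0.7284)
cmd 3: set φ=242.45° → (κ,φ,ℓ)=(1.0695,242.45°,2.1024) → tip=(-0.7036,-1.3488,0.7284)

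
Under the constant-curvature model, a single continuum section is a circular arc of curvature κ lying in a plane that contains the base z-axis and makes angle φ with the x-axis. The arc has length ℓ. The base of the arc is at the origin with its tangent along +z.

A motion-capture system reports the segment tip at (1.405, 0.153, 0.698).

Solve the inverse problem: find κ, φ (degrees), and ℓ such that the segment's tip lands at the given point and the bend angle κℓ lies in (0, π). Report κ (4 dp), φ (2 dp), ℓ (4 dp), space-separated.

1.1376 6.21 1.9550

ρ = √(x²+y²) = √(1.405² + 0.153²) = 1.41331
φ = atan2(y, x) mod 360° = atan2(0.153, 1.405) = 6.2148°
|p|² = ρ² + z² = 1.41331² + 0.698² = 2.48464
κ = 2ρ / |p|² = 2×1.41331 / 2.48464 = 1.13764
θ = 2·atan2(ρ, z) = 2·atan2(1.41331, 0.698) = 2.22412 rad
ℓ = θ/κ = 2.22412/1.13764 = 1.95504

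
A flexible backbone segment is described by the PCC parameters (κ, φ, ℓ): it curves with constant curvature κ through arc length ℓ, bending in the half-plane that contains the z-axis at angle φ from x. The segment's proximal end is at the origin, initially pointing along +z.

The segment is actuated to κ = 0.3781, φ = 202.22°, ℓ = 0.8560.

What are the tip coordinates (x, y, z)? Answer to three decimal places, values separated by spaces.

θ = κ·ℓ = 0.3781 × 0.8560 = 0.32365 rad
ρ = (1 − cos θ)/κ = (1 − 0.94808)/0.3781 = 0.13732
z = sin θ / κ = 0.31803/0.3781 = 0.84113
x = ρ cos φ = 0.13732 × cos(202.22°) = -0.12712
y = ρ sin φ = 0.13732 × sin(202.22°) = -0.05193

-0.127 -0.052 0.841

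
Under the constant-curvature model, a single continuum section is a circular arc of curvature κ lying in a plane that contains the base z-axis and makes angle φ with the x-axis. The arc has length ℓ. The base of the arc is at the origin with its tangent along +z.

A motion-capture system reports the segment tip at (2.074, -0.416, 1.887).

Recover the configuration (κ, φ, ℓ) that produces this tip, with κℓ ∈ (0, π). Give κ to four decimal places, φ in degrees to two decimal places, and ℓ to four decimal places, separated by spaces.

ρ = √(x²+y²) = √(2.074² + -0.416²) = 2.11531
φ = atan2(y, x) mod 360° = atan2(-0.416, 2.074) = 348.6582°
|p|² = ρ² + z² = 2.11531² + 1.887² = 8.03530
κ = 2ρ / |p|² = 2×2.11531 / 8.03530 = 0.52650
θ = 2·atan2(ρ, z) = 2·atan2(2.11531, 1.887) = 1.68476 rad
ℓ = θ/κ = 1.68476/0.52650 = 3.19990

0.5265 348.66 3.1999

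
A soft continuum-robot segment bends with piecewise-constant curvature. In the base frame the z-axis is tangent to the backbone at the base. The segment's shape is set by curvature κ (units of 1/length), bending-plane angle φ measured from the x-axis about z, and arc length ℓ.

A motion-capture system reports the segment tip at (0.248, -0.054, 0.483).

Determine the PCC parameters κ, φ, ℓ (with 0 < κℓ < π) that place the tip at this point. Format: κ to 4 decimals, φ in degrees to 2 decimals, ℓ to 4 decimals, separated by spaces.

ρ = √(x²+y²) = √(0.248² + -0.054²) = 0.25381
φ = atan2(y, x) mod 360° = atan2(-0.054, 0.248) = 347.7160°
|p|² = ρ² + z² = 0.25381² + 0.483² = 0.29771
κ = 2ρ / |p|² = 2×0.25381 / 0.29771 = 1.70509
θ = 2·atan2(ρ, z) = 2·atan2(0.25381, 0.483) = 0.96766 rad
ℓ = θ/κ = 0.96766/1.70509 = 0.56751

1.7051 347.72 0.5675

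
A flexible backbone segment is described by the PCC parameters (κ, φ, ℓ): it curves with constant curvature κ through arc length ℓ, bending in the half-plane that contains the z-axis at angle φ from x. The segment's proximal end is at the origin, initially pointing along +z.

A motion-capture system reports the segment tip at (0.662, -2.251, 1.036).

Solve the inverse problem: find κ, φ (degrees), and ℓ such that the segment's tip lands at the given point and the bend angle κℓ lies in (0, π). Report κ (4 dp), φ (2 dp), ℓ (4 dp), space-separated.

0.7133 286.39 3.2383

ρ = √(x²+y²) = √(0.662² + -2.251²) = 2.34633
φ = atan2(y, x) mod 360° = atan2(-2.251, 0.662) = 286.3882°
|p|² = ρ² + z² = 2.34633² + 1.036² = 6.57854
κ = 2ρ / |p|² = 2×2.34633 / 6.57854 = 0.71333
θ = 2·atan2(ρ, z) = 2·atan2(2.34633, 1.036) = 2.31000 rad
ℓ = θ/κ = 2.31000/0.71333 = 3.23834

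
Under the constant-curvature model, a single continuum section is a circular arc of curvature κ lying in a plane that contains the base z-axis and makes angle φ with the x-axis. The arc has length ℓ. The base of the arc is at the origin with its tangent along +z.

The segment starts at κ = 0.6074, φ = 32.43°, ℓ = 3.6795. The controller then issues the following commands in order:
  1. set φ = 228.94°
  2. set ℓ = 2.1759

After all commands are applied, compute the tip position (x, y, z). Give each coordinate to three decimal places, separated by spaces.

-0.815 -0.935 1.596

initial: κ=0.6074, φ=32.43°, ℓ=3.6795
cmd 1: set φ=228.94° → (κ,φ,ℓ)=(0.6074,228.94°,3.6795) → tip=(-1.7480,-2.0066,1.2964)
cmd 2: set ℓ=2.1759 → (κ,φ,ℓ)=(0.6074,228.94°,2.1759) → tip=(-0.8148,-0.9353,1.5955)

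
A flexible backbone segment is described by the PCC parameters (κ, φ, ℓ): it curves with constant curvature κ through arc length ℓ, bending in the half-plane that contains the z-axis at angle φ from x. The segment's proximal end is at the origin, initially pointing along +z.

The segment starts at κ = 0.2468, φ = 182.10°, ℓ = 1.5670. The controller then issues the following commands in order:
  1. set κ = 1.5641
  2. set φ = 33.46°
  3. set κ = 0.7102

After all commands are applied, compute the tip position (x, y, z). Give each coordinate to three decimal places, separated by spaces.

0.655 0.433 1.263

initial: κ=0.2468, φ=182.10°, ℓ=1.5670
cmd 1: set κ=1.5641 → (κ,φ,ℓ)=(1.5641,182.10°,1.5670) → tip=(-1.1314,-0.0415,0.4073)
cmd 2: set φ=33.46° → (κ,φ,ℓ)=(1.5641,33.46°,1.5670) → tip=(0.9445,0.6242,0.4073)
cmd 3: set κ=0.7102 → (κ,φ,ℓ)=(0.7102,33.46°,1.5670) → tip=(0.6554,0.4331,1.2630)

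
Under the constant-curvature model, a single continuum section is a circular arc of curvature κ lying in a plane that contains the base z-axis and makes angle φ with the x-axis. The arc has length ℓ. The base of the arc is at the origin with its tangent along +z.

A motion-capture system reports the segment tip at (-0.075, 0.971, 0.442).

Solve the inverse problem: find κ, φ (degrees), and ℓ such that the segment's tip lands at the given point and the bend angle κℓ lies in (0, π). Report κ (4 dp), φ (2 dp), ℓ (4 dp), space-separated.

1.7029 94.42 1.3445

ρ = √(x²+y²) = √(-0.075² + 0.971²) = 0.97389
φ = atan2(y, x) mod 360° = atan2(0.971, -0.075) = 94.4168°
|p|² = ρ² + z² = 0.97389² + 0.442² = 1.14383
κ = 2ρ / |p|² = 2×0.97389 / 1.14383 = 1.70286
θ = 2·atan2(ρ, z) = 2·atan2(0.97389, 0.442) = 2.28949 rad
ℓ = θ/κ = 2.28949/1.70286 = 1.34450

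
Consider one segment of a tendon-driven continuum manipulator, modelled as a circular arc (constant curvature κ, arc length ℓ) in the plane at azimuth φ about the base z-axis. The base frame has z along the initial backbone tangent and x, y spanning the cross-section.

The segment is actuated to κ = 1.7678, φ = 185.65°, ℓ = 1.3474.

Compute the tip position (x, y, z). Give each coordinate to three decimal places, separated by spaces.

θ = κ·ℓ = 1.7678 × 1.3474 = 2.38193 rad
ρ = (1 − cos θ)/κ = (1 − -0.72507)/1.7678 = 0.97583
z = sin θ / κ = 0.68867/1.7678 = 0.38957
x = ρ cos φ = 0.97583 × cos(185.65°) = -0.97109
y = ρ sin φ = 0.97583 × sin(185.65°) = -0.09607

-0.971 -0.096 0.390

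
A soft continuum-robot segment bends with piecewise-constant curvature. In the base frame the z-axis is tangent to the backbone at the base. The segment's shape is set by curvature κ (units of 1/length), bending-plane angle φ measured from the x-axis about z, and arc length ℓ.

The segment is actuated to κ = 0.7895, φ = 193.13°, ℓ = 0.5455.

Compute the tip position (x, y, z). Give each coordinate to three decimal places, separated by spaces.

-0.113 -0.026 0.529

θ = κ·ℓ = 0.7895 × 0.5455 = 0.43067 rad
ρ = (1 − cos θ)/κ = (1 − 0.90869)/0.7895 = 0.11566
z = sin θ / κ = 0.41748/0.7895 = 0.52879
x = ρ cos φ = 0.11566 × cos(193.13°) = -0.11264
y = ρ sin φ = 0.11566 × sin(193.13°) = -0.02627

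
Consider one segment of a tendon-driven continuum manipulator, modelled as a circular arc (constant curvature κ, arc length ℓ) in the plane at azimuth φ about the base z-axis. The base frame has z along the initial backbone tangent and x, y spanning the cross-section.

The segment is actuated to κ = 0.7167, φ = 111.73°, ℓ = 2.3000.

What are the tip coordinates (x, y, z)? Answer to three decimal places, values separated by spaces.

-0.557 1.397 1.391

θ = κ·ℓ = 0.7167 × 2.3000 = 1.64841 rad
ρ = (1 − cos θ)/κ = (1 − -0.07754)/0.7167 = 1.50347
z = sin θ / κ = 0.99699/0.7167 = 1.39108
x = ρ cos φ = 1.50347 × cos(111.73°) = -0.55663
y = ρ sin φ = 1.50347 × sin(111.73°) = 1.39663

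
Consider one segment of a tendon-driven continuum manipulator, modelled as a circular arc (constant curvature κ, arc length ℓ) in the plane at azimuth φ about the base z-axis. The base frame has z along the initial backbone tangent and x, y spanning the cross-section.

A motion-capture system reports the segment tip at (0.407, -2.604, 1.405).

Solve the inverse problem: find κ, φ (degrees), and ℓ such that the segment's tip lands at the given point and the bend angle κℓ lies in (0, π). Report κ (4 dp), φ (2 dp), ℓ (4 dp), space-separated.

0.5909 278.88 3.6589

ρ = √(x²+y²) = √(0.407² + -2.604²) = 2.63561
φ = atan2(y, x) mod 360° = atan2(-2.604, 0.407) = 278.8833°
|p|² = ρ² + z² = 2.63561² + 1.405² = 8.92049
κ = 2ρ / |p|² = 2×2.63561 / 8.92049 = 0.59091
θ = 2·atan2(ρ, z) = 2·atan2(2.63561, 1.405) = 2.16207 rad
ℓ = θ/κ = 2.16207/0.59091 = 3.65886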